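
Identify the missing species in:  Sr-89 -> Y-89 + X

Conserve mass number: 89 = 89 + A, so A = 0.
Conserve atomic number: 38 = 39 + Z, so Z = -1.
A = 0 and Z = -1 is e⁻ — a beta-minus particle.

beta-minus particle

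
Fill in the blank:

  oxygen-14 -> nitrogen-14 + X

positron

Conserve mass number: 14 = 14 + A, so A = 0.
Conserve atomic number: 8 = 7 + Z, so Z = 1.
A = 0 and Z = 1 is e⁺ — a positron.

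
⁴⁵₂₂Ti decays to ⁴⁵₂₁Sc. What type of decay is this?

ΔA = 45 − 45 = 0; ΔZ = 21 − 22 = -1.
A is unchanged and Z drops by 1 — a proton has become a neutron (β⁺ emission or electron capture).

beta-plus decay or electron capture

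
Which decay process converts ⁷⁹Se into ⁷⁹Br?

beta-minus decay

ΔA = 79 − 79 = 0; ΔZ = 35 − 34 = +1.
A is unchanged and Z rises by 1 — a neutron has become a proton (β⁻ decay).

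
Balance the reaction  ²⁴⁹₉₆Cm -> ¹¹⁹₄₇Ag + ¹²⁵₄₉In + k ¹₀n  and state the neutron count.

5

Conserve mass number: 249 = 119 + 125 + k, so k = 249 − 244 = 5.
Check atomic number: 96 = 47 + 49 + 0 = 96. ✓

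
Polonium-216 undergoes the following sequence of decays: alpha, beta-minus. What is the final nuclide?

Bi-212

Start: (A, Z) = (216, 84).
After α: (212, 82).
After β⁻: (212, 83).
Z = 83 is bismuth.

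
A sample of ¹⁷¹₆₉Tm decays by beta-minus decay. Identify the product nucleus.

Yb-171

Beta-minus decay: mass number changes by +0, atomic number by +1.
A: 171 = 171; Z: 69 + 1 = 70.
Z = 70 is ytterbium, so the daughter is ¹⁷¹₇₀Yb.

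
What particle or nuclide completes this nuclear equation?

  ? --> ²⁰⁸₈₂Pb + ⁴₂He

Conserve mass number: A = 208 + 4, so A = 212.
Conserve atomic number: Z = 82 + 2, so Z = 84.
Z = 84 is polonium, so the species is ²¹²₈₄Po.

Po-212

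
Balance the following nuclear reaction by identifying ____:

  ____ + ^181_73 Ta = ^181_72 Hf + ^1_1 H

neutron

Conserve mass number: A + 181 = 181 + 1, so A = 1.
Conserve atomic number: Z + 73 = 72 + 1, so Z = 0.
A = 1 and Z = 0 is ^1_0 n — a neutron.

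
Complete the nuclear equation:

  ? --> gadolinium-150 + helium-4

Conserve mass number: A = 150 + 4, so A = 154.
Conserve atomic number: Z = 64 + 2, so Z = 66.
Z = 66 is dysprosium, so the species is dysprosium-154.

Dy-154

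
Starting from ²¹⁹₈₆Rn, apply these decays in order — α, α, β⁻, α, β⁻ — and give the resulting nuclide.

Start: (A, Z) = (219, 86).
After α: (215, 84).
After α: (211, 82).
After β⁻: (211, 83).
After α: (207, 81).
After β⁻: (207, 82).
Z = 82 is lead.

Pb-207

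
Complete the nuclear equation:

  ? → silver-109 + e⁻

Conserve mass number: A = 109 + 0, so A = 109.
Conserve atomic number: Z = 47 − 1, so Z = 46.
Z = 46 is palladium, so the species is palladium-109.

Pd-109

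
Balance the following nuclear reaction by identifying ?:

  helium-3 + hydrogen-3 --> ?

Li-6

Conserve mass number: 3 + 3 = A, so A = 6.
Conserve atomic number: 2 + 1 = Z, so Z = 3.
Z = 3 is lithium, so the species is lithium-6.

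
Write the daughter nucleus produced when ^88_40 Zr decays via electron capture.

Y-88

Electron capture: mass number changes by +0, atomic number by -1.
A: 88 = 88; Z: 40 − 1 = 39.
Z = 39 is yttrium, so the daughter is ^88_39 Y.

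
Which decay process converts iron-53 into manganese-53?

ΔA = 53 − 53 = 0; ΔZ = 25 − 26 = -1.
A is unchanged and Z drops by 1 — a proton has become a neutron (β⁺ emission or electron capture).

beta-plus decay or electron capture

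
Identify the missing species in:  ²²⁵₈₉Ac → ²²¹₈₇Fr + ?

Conserve mass number: 225 = 221 + A, so A = 4.
Conserve atomic number: 89 = 87 + Z, so Z = 2.
A = 4 and Z = 2 is ⁴₂He — an alpha particle.

alpha particle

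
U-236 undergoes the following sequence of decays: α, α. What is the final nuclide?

Ra-228

Start: (A, Z) = (236, 92).
After α: (232, 90).
After α: (228, 88).
Z = 88 is radium.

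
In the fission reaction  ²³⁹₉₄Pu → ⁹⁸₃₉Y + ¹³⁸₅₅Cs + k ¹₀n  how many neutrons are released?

Conserve mass number: 239 = 98 + 138 + k, so k = 239 − 236 = 3.
Check atomic number: 94 = 39 + 55 + 0 = 94. ✓

3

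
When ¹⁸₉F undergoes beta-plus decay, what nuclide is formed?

Beta-plus decay: mass number changes by +0, atomic number by -1.
A: 18 = 18; Z: 9 − 1 = 8.
Z = 8 is oxygen, so the daughter is ¹⁸₈O.

O-18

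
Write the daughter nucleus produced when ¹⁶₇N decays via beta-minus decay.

O-16

Beta-minus decay: mass number changes by +0, atomic number by +1.
A: 16 = 16; Z: 7 + 1 = 8.
Z = 8 is oxygen, so the daughter is ¹⁶₈O.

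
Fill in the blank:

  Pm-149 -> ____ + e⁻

Sm-149

Conserve mass number: 149 = A + 0, so A = 149.
Conserve atomic number: 61 = Z − 1, so Z = 62.
Z = 62 is samarium, so the species is Sm-149.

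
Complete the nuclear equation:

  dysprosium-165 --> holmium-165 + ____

beta-minus particle

Conserve mass number: 165 = 165 + A, so A = 0.
Conserve atomic number: 66 = 67 + Z, so Z = -1.
A = 0 and Z = -1 is e⁻ — a beta-minus particle.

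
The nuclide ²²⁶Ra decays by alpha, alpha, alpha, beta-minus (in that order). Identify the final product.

Bi-214

Start: (A, Z) = (226, 88).
After α: (222, 86).
After α: (218, 84).
After α: (214, 82).
After β⁻: (214, 83).
Z = 83 is bismuth.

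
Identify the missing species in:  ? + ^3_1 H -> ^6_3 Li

He-3

Conserve mass number: A + 3 = 6, so A = 3.
Conserve atomic number: Z + 1 = 3, so Z = 2.
Z = 2 is helium, so the species is ^3_2 He.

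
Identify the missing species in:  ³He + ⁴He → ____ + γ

Conserve mass number: 3 + 4 = A + 0, so A = 7.
Conserve atomic number: 2 + 2 = Z + 0, so Z = 4.
Z = 4 is beryllium, so the species is ⁷Be.

Be-7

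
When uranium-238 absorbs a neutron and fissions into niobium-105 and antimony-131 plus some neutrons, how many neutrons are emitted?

3

Conserve mass number: 239 = 105 + 131 + k, so k = 239 − 236 = 3.
Check atomic number: 92 = 41 + 51 + 0 = 92. ✓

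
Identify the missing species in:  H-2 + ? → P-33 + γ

Si-31

Conserve mass number: 2 + A = 33 + 0, so A = 31.
Conserve atomic number: 1 + Z = 15 + 0, so Z = 14.
Z = 14 is silicon, so the species is Si-31.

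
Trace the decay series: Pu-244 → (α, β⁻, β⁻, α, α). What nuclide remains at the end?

Start: (A, Z) = (244, 94).
After α: (240, 92).
After β⁻: (240, 93).
After β⁻: (240, 94).
After α: (236, 92).
After α: (232, 90).
Z = 90 is thorium.

Th-232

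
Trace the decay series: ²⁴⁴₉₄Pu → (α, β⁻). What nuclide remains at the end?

Start: (A, Z) = (244, 94).
After α: (240, 92).
After β⁻: (240, 93).
Z = 93 is neptunium.

Np-240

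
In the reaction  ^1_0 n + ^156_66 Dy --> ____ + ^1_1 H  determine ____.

Conserve mass number: 1 + 156 = A + 1, so A = 156.
Conserve atomic number: 0 + 66 = Z + 1, so Z = 65.
Z = 65 is terbium, so the species is ^156_65 Tb.

Tb-156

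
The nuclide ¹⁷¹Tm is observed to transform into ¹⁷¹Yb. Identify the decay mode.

ΔA = 171 − 171 = 0; ΔZ = 70 − 69 = +1.
A is unchanged and Z rises by 1 — a neutron has become a proton (β⁻ decay).

beta-minus decay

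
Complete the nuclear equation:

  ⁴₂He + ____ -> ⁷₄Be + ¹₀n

alpha particle

Conserve mass number: 4 + A = 7 + 1, so A = 4.
Conserve atomic number: 2 + Z = 4 + 0, so Z = 2.
A = 4 and Z = 2 is ⁴₂He — an alpha particle.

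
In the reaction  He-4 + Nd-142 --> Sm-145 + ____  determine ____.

Conserve mass number: 4 + 142 = 145 + A, so A = 1.
Conserve atomic number: 2 + 60 = 62 + Z, so Z = 0.
A = 1 and Z = 0 is n — a neutron.

neutron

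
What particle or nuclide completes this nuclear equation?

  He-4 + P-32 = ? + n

Conserve mass number: 4 + 32 = A + 1, so A = 35.
Conserve atomic number: 2 + 15 = Z + 0, so Z = 17.
Z = 17 is chlorine, so the species is Cl-35.

Cl-35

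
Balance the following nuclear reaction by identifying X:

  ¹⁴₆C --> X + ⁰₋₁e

Conserve mass number: 14 = A + 0, so A = 14.
Conserve atomic number: 6 = Z − 1, so Z = 7.
Z = 7 is nitrogen, so the species is ¹⁴₇N.

N-14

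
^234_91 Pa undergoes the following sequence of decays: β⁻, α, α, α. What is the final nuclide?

Start: (A, Z) = (234, 91).
After β⁻: (234, 92).
After α: (230, 90).
After α: (226, 88).
After α: (222, 86).
Z = 86 is radon.

Rn-222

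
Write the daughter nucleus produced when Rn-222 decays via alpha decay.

Alpha decay: mass number changes by -4, atomic number by -2.
A: 222 − 4 = 218; Z: 86 − 2 = 84.
Z = 84 is polonium, so the daughter is Po-218.

Po-218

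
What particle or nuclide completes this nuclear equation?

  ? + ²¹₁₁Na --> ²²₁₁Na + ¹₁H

deuteron

Conserve mass number: A + 21 = 22 + 1, so A = 2.
Conserve atomic number: Z + 11 = 11 + 1, so Z = 1.
A = 2 and Z = 1 is ²₁H — a deuteron.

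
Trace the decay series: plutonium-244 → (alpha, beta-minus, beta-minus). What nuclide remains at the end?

Start: (A, Z) = (244, 94).
After α: (240, 92).
After β⁻: (240, 93).
After β⁻: (240, 94).
Z = 94 is plutonium.

Pu-240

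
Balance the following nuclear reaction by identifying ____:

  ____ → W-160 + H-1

Conserve mass number: A = 160 + 1, so A = 161.
Conserve atomic number: Z = 74 + 1, so Z = 75.
Z = 75 is rhenium, so the species is Re-161.

Re-161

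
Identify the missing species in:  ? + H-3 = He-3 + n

proton

Conserve mass number: A + 3 = 3 + 1, so A = 1.
Conserve atomic number: Z + 1 = 2 + 0, so Z = 1.
A = 1 and Z = 1 is H-1 — a proton.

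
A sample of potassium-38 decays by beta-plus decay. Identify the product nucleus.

Beta-plus decay: mass number changes by +0, atomic number by -1.
A: 38 = 38; Z: 19 − 1 = 18.
Z = 18 is argon, so the daughter is argon-38.

Ar-38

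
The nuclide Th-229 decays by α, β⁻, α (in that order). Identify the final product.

Start: (A, Z) = (229, 90).
After α: (225, 88).
After β⁻: (225, 89).
After α: (221, 87).
Z = 87 is francium.

Fr-221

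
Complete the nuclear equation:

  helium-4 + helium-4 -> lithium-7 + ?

proton

Conserve mass number: 4 + 4 = 7 + A, so A = 1.
Conserve atomic number: 2 + 2 = 3 + Z, so Z = 1.
A = 1 and Z = 1 is hydrogen-1 — a proton.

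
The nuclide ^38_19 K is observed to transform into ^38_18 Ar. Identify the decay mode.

ΔA = 38 − 38 = 0; ΔZ = 18 − 19 = -1.
A is unchanged and Z drops by 1 — a proton has become a neutron (β⁺ emission or electron capture).

beta-plus decay or electron capture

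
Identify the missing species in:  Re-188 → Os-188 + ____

beta-minus particle

Conserve mass number: 188 = 188 + A, so A = 0.
Conserve atomic number: 75 = 76 + Z, so Z = -1.
A = 0 and Z = -1 is e⁻ — a beta-minus particle.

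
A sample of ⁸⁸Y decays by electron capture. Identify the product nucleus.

Sr-88

Electron capture: mass number changes by +0, atomic number by -1.
A: 88 = 88; Z: 39 − 1 = 38.
Z = 38 is strontium, so the daughter is ⁸⁸Sr.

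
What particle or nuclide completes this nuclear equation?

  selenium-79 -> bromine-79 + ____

Conserve mass number: 79 = 79 + A, so A = 0.
Conserve atomic number: 34 = 35 + Z, so Z = -1.
A = 0 and Z = -1 is e⁻ — a beta-minus particle.

beta-minus particle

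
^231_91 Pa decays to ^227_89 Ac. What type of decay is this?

alpha decay

ΔA = 227 − 231 = -4; ΔZ = 89 − 91 = -2.
A drops by 4 and Z drops by 2 — the signature of alpha emission.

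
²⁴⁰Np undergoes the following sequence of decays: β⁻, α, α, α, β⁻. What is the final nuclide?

Ac-228

Start: (A, Z) = (240, 93).
After β⁻: (240, 94).
After α: (236, 92).
After α: (232, 90).
After α: (228, 88).
After β⁻: (228, 89).
Z = 89 is actinium.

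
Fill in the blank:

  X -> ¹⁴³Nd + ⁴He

Conserve mass number: A = 143 + 4, so A = 147.
Conserve atomic number: Z = 60 + 2, so Z = 62.
Z = 62 is samarium, so the species is ¹⁴⁷Sm.

Sm-147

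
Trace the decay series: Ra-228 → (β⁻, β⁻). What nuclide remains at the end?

Th-228

Start: (A, Z) = (228, 88).
After β⁻: (228, 89).
After β⁻: (228, 90).
Z = 90 is thorium.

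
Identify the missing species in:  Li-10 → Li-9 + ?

neutron

Conserve mass number: 10 = 9 + A, so A = 1.
Conserve atomic number: 3 = 3 + Z, so Z = 0.
A = 1 and Z = 0 is n — a neutron.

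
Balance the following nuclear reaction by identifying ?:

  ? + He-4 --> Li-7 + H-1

Conserve mass number: A + 4 = 7 + 1, so A = 4.
Conserve atomic number: Z + 2 = 3 + 1, so Z = 2.
A = 4 and Z = 2 is He-4 — an alpha particle.

alpha particle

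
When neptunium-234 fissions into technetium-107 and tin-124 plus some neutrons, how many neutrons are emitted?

Conserve mass number: 234 = 107 + 124 + k, so k = 234 − 231 = 3.
Check atomic number: 93 = 43 + 50 + 0 = 93. ✓

3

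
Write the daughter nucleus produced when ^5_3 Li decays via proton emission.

Proton emission: mass number changes by -1, atomic number by -1.
A: 5 − 1 = 4; Z: 3 − 1 = 2.
Z = 2 is helium, so the daughter is ^4_2 He.

He-4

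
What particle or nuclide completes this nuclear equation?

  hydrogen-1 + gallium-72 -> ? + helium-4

Conserve mass number: 1 + 72 = A + 4, so A = 69.
Conserve atomic number: 1 + 31 = Z + 2, so Z = 30.
Z = 30 is zinc, so the species is zinc-69.

Zn-69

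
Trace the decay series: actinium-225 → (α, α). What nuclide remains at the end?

At-217

Start: (A, Z) = (225, 89).
After α: (221, 87).
After α: (217, 85).
Z = 85 is astatine.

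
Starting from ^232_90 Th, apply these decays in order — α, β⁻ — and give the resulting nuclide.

Start: (A, Z) = (232, 90).
After α: (228, 88).
After β⁻: (228, 89).
Z = 89 is actinium.

Ac-228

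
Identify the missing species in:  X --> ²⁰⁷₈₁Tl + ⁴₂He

Bi-211

Conserve mass number: A = 207 + 4, so A = 211.
Conserve atomic number: Z = 81 + 2, so Z = 83.
Z = 83 is bismuth, so the species is ²¹¹₈₃Bi.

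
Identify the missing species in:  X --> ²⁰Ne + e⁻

F-20

Conserve mass number: A = 20 + 0, so A = 20.
Conserve atomic number: Z = 10 − 1, so Z = 9.
Z = 9 is fluorine, so the species is ²⁰F.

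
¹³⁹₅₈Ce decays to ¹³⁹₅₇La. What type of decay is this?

beta-plus decay or electron capture

ΔA = 139 − 139 = 0; ΔZ = 57 − 58 = -1.
A is unchanged and Z drops by 1 — a proton has become a neutron (β⁺ emission or electron capture).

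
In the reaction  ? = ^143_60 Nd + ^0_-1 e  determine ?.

Pr-143

Conserve mass number: A = 143 + 0, so A = 143.
Conserve atomic number: Z = 60 − 1, so Z = 59.
Z = 59 is praseodymium, so the species is ^143_59 Pr.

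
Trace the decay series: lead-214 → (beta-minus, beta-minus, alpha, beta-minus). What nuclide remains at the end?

Start: (A, Z) = (214, 82).
After β⁻: (214, 83).
After β⁻: (214, 84).
After α: (210, 82).
After β⁻: (210, 83).
Z = 83 is bismuth.

Bi-210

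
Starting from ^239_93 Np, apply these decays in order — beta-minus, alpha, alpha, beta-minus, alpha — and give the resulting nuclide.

Ac-227

Start: (A, Z) = (239, 93).
After β⁻: (239, 94).
After α: (235, 92).
After α: (231, 90).
After β⁻: (231, 91).
After α: (227, 89).
Z = 89 is actinium.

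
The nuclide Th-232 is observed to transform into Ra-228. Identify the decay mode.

alpha decay

ΔA = 228 − 232 = -4; ΔZ = 88 − 90 = -2.
A drops by 4 and Z drops by 2 — the signature of alpha emission.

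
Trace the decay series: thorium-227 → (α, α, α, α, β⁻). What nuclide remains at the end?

Start: (A, Z) = (227, 90).
After α: (223, 88).
After α: (219, 86).
After α: (215, 84).
After α: (211, 82).
After β⁻: (211, 83).
Z = 83 is bismuth.

Bi-211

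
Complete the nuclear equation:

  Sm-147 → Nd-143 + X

alpha particle

Conserve mass number: 147 = 143 + A, so A = 4.
Conserve atomic number: 62 = 60 + Z, so Z = 2.
A = 4 and Z = 2 is He-4 — an alpha particle.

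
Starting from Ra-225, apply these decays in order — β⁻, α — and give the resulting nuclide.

Fr-221

Start: (A, Z) = (225, 88).
After β⁻: (225, 89).
After α: (221, 87).
Z = 87 is francium.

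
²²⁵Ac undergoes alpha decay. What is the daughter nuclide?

Alpha decay: mass number changes by -4, atomic number by -2.
A: 225 − 4 = 221; Z: 89 − 2 = 87.
Z = 87 is francium, so the daughter is ²²¹Fr.

Fr-221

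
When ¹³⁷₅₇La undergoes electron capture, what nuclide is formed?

Ba-137

Electron capture: mass number changes by +0, atomic number by -1.
A: 137 = 137; Z: 57 − 1 = 56.
Z = 56 is barium, so the daughter is ¹³⁷₅₆Ba.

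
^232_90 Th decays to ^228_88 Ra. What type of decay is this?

ΔA = 228 − 232 = -4; ΔZ = 88 − 90 = -2.
A drops by 4 and Z drops by 2 — the signature of alpha emission.

alpha decay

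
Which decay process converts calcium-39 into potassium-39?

ΔA = 39 − 39 = 0; ΔZ = 19 − 20 = -1.
A is unchanged and Z drops by 1 — a proton has become a neutron (β⁺ emission or electron capture).

beta-plus decay or electron capture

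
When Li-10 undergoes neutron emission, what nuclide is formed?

Li-9

Neutron emission: mass number changes by -1, atomic number by +0.
A: 10 − 1 = 9; Z: 3 = 3.
Z = 3 is lithium, so the daughter is Li-9.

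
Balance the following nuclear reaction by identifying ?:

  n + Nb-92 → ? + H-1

Zr-92

Conserve mass number: 1 + 92 = A + 1, so A = 92.
Conserve atomic number: 0 + 41 = Z + 1, so Z = 40.
Z = 40 is zirconium, so the species is Zr-92.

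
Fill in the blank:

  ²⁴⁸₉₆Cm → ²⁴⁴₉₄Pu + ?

alpha particle

Conserve mass number: 248 = 244 + A, so A = 4.
Conserve atomic number: 96 = 94 + Z, so Z = 2.
A = 4 and Z = 2 is ⁴₂He — an alpha particle.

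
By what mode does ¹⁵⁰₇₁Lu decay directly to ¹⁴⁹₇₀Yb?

proton emission

ΔA = 149 − 150 = -1; ΔZ = 70 − 71 = -1.
A drops by 1 and Z drops by 1 — a proton was emitted.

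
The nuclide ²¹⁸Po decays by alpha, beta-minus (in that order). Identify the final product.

Start: (A, Z) = (218, 84).
After α: (214, 82).
After β⁻: (214, 83).
Z = 83 is bismuth.

Bi-214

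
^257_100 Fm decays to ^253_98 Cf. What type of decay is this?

ΔA = 253 − 257 = -4; ΔZ = 98 − 100 = -2.
A drops by 4 and Z drops by 2 — the signature of alpha emission.

alpha decay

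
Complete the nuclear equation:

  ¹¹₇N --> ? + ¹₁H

Conserve mass number: 11 = A + 1, so A = 10.
Conserve atomic number: 7 = Z + 1, so Z = 6.
Z = 6 is carbon, so the species is ¹⁰₆C.

C-10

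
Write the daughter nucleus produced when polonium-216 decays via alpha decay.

Alpha decay: mass number changes by -4, atomic number by -2.
A: 216 − 4 = 212; Z: 84 − 2 = 82.
Z = 82 is lead, so the daughter is lead-212.

Pb-212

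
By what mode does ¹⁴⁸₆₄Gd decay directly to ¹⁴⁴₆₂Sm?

alpha decay

ΔA = 144 − 148 = -4; ΔZ = 62 − 64 = -2.
A drops by 4 and Z drops by 2 — the signature of alpha emission.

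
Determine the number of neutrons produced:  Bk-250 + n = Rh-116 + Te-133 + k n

Conserve mass number: 251 = 116 + 133 + k, so k = 251 − 249 = 2.
Check atomic number: 97 = 45 + 52 + 0 = 97. ✓

2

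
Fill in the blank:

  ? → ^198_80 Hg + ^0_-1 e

Conserve mass number: A = 198 + 0, so A = 198.
Conserve atomic number: Z = 80 − 1, so Z = 79.
Z = 79 is gold, so the species is ^198_79 Au.

Au-198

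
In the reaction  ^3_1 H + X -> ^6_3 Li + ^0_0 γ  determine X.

Conserve mass number: 3 + A = 6 + 0, so A = 3.
Conserve atomic number: 1 + Z = 3 + 0, so Z = 2.
Z = 2 is helium, so the species is ^3_2 He.

He-3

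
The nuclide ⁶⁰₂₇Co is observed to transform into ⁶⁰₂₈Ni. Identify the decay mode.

beta-minus decay

ΔA = 60 − 60 = 0; ΔZ = 28 − 27 = +1.
A is unchanged and Z rises by 1 — a neutron has become a proton (β⁻ decay).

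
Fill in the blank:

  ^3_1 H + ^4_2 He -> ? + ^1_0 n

Conserve mass number: 3 + 4 = A + 1, so A = 6.
Conserve atomic number: 1 + 2 = Z + 0, so Z = 3.
Z = 3 is lithium, so the species is ^6_3 Li.

Li-6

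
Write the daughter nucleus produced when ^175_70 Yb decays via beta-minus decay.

Lu-175

Beta-minus decay: mass number changes by +0, atomic number by +1.
A: 175 = 175; Z: 70 + 1 = 71.
Z = 71 is lutetium, so the daughter is ^175_71 Lu.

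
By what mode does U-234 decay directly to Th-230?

ΔA = 230 − 234 = -4; ΔZ = 90 − 92 = -2.
A drops by 4 and Z drops by 2 — the signature of alpha emission.

alpha decay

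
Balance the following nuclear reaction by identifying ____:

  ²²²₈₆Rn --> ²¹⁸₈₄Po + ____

alpha particle

Conserve mass number: 222 = 218 + A, so A = 4.
Conserve atomic number: 86 = 84 + Z, so Z = 2.
A = 4 and Z = 2 is ⁴₂He — an alpha particle.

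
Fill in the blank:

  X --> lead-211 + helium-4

Conserve mass number: A = 211 + 4, so A = 215.
Conserve atomic number: Z = 82 + 2, so Z = 84.
Z = 84 is polonium, so the species is polonium-215.

Po-215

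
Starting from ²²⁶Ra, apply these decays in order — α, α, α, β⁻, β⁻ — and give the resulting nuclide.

Start: (A, Z) = (226, 88).
After α: (222, 86).
After α: (218, 84).
After α: (214, 82).
After β⁻: (214, 83).
After β⁻: (214, 84).
Z = 84 is polonium.

Po-214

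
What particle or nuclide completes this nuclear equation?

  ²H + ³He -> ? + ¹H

He-4

Conserve mass number: 2 + 3 = A + 1, so A = 4.
Conserve atomic number: 1 + 2 = Z + 1, so Z = 2.
A = 4 and Z = 2 is ⁴He — an alpha particle.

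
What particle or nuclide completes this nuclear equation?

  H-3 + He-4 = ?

Conserve mass number: 3 + 4 = A, so A = 7.
Conserve atomic number: 1 + 2 = Z, so Z = 3.
Z = 3 is lithium, so the species is Li-7.

Li-7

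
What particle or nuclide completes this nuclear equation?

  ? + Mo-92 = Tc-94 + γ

deuteron

Conserve mass number: A + 92 = 94 + 0, so A = 2.
Conserve atomic number: Z + 42 = 43 + 0, so Z = 1.
A = 2 and Z = 1 is H-2 — a deuteron.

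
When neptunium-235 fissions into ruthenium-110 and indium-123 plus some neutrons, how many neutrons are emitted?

2

Conserve mass number: 235 = 110 + 123 + k, so k = 235 − 233 = 2.
Check atomic number: 93 = 44 + 49 + 0 = 93. ✓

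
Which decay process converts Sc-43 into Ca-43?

beta-plus decay or electron capture

ΔA = 43 − 43 = 0; ΔZ = 20 − 21 = -1.
A is unchanged and Z drops by 1 — a proton has become a neutron (β⁺ emission or electron capture).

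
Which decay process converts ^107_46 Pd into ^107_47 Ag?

ΔA = 107 − 107 = 0; ΔZ = 47 − 46 = +1.
A is unchanged and Z rises by 1 — a neutron has become a proton (β⁻ decay).

beta-minus decay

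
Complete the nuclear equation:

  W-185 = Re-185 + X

beta-minus particle

Conserve mass number: 185 = 185 + A, so A = 0.
Conserve atomic number: 74 = 75 + Z, so Z = -1.
A = 0 and Z = -1 is e⁻ — a beta-minus particle.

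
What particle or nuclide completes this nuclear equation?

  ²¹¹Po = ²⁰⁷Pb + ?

alpha particle

Conserve mass number: 211 = 207 + A, so A = 4.
Conserve atomic number: 84 = 82 + Z, so Z = 2.
A = 4 and Z = 2 is ⁴He — an alpha particle.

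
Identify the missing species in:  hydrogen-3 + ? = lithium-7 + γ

alpha particle

Conserve mass number: 3 + A = 7 + 0, so A = 4.
Conserve atomic number: 1 + Z = 3 + 0, so Z = 2.
A = 4 and Z = 2 is helium-4 — an alpha particle.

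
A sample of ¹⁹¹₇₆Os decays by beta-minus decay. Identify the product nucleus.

Ir-191

Beta-minus decay: mass number changes by +0, atomic number by +1.
A: 191 = 191; Z: 76 + 1 = 77.
Z = 77 is iridium, so the daughter is ¹⁹¹₇₇Ir.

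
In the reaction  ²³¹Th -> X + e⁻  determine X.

Pa-231

Conserve mass number: 231 = A + 0, so A = 231.
Conserve atomic number: 90 = Z − 1, so Z = 91.
Z = 91 is protactinium, so the species is ²³¹Pa.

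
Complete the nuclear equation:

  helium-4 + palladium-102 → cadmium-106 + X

gamma ray

Conserve mass number: 4 + 102 = 106 + A, so A = 0.
Conserve atomic number: 2 + 46 = 48 + Z, so Z = 0.
A = 0 and Z = 0 is γ — a gamma ray.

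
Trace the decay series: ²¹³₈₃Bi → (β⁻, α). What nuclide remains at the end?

Pb-209

Start: (A, Z) = (213, 83).
After β⁻: (213, 84).
After α: (209, 82).
Z = 82 is lead.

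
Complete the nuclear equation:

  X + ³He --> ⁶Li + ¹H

alpha particle

Conserve mass number: A + 3 = 6 + 1, so A = 4.
Conserve atomic number: Z + 2 = 3 + 1, so Z = 2.
A = 4 and Z = 2 is ⁴He — an alpha particle.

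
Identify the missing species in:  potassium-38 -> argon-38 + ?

Conserve mass number: 38 = 38 + A, so A = 0.
Conserve atomic number: 19 = 18 + Z, so Z = 1.
A = 0 and Z = 1 is e⁺ — a positron.

positron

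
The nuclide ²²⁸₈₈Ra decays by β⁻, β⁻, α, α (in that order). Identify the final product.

Start: (A, Z) = (228, 88).
After β⁻: (228, 89).
After β⁻: (228, 90).
After α: (224, 88).
After α: (220, 86).
Z = 86 is radon.

Rn-220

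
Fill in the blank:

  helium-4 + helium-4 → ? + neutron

Be-7

Conserve mass number: 4 + 4 = A + 1, so A = 7.
Conserve atomic number: 2 + 2 = Z + 0, so Z = 4.
Z = 4 is beryllium, so the species is beryllium-7.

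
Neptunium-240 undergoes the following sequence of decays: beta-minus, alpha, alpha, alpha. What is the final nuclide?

Start: (A, Z) = (240, 93).
After β⁻: (240, 94).
After α: (236, 92).
After α: (232, 90).
After α: (228, 88).
Z = 88 is radium.

Ra-228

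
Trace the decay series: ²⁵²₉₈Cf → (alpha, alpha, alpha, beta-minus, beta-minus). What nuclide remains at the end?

Start: (A, Z) = (252, 98).
After α: (248, 96).
After α: (244, 94).
After α: (240, 92).
After β⁻: (240, 93).
After β⁻: (240, 94).
Z = 94 is plutonium.

Pu-240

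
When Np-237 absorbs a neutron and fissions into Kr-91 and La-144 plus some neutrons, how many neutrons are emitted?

3

Conserve mass number: 238 = 91 + 144 + k, so k = 238 − 235 = 3.
Check atomic number: 93 = 36 + 57 + 0 = 93. ✓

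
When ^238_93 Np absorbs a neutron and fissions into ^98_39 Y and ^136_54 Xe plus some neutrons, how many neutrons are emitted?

Conserve mass number: 239 = 98 + 136 + k, so k = 239 − 234 = 5.
Check atomic number: 93 = 39 + 54 + 0 = 93. ✓

5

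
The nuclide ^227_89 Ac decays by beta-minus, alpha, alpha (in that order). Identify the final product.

Rn-219

Start: (A, Z) = (227, 89).
After β⁻: (227, 90).
After α: (223, 88).
After α: (219, 86).
Z = 86 is radon.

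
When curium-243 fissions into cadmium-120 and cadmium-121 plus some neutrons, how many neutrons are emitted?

Conserve mass number: 243 = 120 + 121 + k, so k = 243 − 241 = 2.
Check atomic number: 96 = 48 + 48 + 0 = 96. ✓

2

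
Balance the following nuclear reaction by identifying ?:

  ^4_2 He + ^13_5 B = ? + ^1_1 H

Conserve mass number: 4 + 13 = A + 1, so A = 16.
Conserve atomic number: 2 + 5 = Z + 1, so Z = 6.
Z = 6 is carbon, so the species is ^16_6 C.

C-16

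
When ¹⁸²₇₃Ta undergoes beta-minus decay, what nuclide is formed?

W-182

Beta-minus decay: mass number changes by +0, atomic number by +1.
A: 182 = 182; Z: 73 + 1 = 74.
Z = 74 is tungsten, so the daughter is ¹⁸²₇₄W.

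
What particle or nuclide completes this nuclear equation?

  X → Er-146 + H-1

Conserve mass number: A = 146 + 1, so A = 147.
Conserve atomic number: Z = 68 + 1, so Z = 69.
Z = 69 is thulium, so the species is Tm-147.

Tm-147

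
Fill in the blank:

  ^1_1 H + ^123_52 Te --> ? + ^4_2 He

Sb-120

Conserve mass number: 1 + 123 = A + 4, so A = 120.
Conserve atomic number: 1 + 52 = Z + 2, so Z = 51.
Z = 51 is antimony, so the species is ^120_51 Sb.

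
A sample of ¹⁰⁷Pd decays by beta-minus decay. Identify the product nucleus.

Ag-107

Beta-minus decay: mass number changes by +0, atomic number by +1.
A: 107 = 107; Z: 46 + 1 = 47.
Z = 47 is silver, so the daughter is ¹⁰⁷Ag.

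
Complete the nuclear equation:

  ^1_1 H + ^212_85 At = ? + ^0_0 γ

Rn-213

Conserve mass number: 1 + 212 = A + 0, so A = 213.
Conserve atomic number: 1 + 85 = Z + 0, so Z = 86.
Z = 86 is radon, so the species is ^213_86 Rn.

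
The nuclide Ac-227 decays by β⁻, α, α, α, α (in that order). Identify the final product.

Start: (A, Z) = (227, 89).
After β⁻: (227, 90).
After α: (223, 88).
After α: (219, 86).
After α: (215, 84).
After α: (211, 82).
Z = 82 is lead.

Pb-211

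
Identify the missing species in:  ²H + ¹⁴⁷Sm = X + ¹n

Conserve mass number: 2 + 147 = A + 1, so A = 148.
Conserve atomic number: 1 + 62 = Z + 0, so Z = 63.
Z = 63 is europium, so the species is ¹⁴⁸Eu.

Eu-148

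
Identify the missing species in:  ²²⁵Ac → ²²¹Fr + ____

Conserve mass number: 225 = 221 + A, so A = 4.
Conserve atomic number: 89 = 87 + Z, so Z = 2.
A = 4 and Z = 2 is ⁴He — an alpha particle.

alpha particle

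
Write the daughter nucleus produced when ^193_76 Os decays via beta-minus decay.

Ir-193

Beta-minus decay: mass number changes by +0, atomic number by +1.
A: 193 = 193; Z: 76 + 1 = 77.
Z = 77 is iridium, so the daughter is ^193_77 Ir.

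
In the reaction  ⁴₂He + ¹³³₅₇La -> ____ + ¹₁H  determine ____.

Ce-136

Conserve mass number: 4 + 133 = A + 1, so A = 136.
Conserve atomic number: 2 + 57 = Z + 1, so Z = 58.
Z = 58 is cerium, so the species is ¹³⁶₅₈Ce.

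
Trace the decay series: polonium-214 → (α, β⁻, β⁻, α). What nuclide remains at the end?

Pb-206

Start: (A, Z) = (214, 84).
After α: (210, 82).
After β⁻: (210, 83).
After β⁻: (210, 84).
After α: (206, 82).
Z = 82 is lead.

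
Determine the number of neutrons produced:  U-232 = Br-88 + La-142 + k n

Conserve mass number: 232 = 88 + 142 + k, so k = 232 − 230 = 2.
Check atomic number: 92 = 35 + 57 + 0 = 92. ✓

2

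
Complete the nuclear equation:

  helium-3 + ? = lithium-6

triton

Conserve mass number: 3 + A = 6, so A = 3.
Conserve atomic number: 2 + Z = 3, so Z = 1.
A = 3 and Z = 1 is hydrogen-3 — a triton.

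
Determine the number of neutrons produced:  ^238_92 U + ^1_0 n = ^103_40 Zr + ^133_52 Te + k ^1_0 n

3

Conserve mass number: 239 = 103 + 133 + k, so k = 239 − 236 = 3.
Check atomic number: 92 = 40 + 52 + 0 = 92. ✓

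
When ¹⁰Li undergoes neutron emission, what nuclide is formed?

Neutron emission: mass number changes by -1, atomic number by +0.
A: 10 − 1 = 9; Z: 3 = 3.
Z = 3 is lithium, so the daughter is ⁹Li.

Li-9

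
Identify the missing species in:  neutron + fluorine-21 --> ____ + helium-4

Conserve mass number: 1 + 21 = A + 4, so A = 18.
Conserve atomic number: 0 + 9 = Z + 2, so Z = 7.
Z = 7 is nitrogen, so the species is nitrogen-18.

N-18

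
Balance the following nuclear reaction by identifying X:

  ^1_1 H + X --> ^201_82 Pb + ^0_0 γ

Conserve mass number: 1 + A = 201 + 0, so A = 200.
Conserve atomic number: 1 + Z = 82 + 0, so Z = 81.
Z = 81 is thallium, so the species is ^200_81 Tl.

Tl-200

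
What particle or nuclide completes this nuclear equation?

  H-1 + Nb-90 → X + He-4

Zr-87

Conserve mass number: 1 + 90 = A + 4, so A = 87.
Conserve atomic number: 1 + 41 = Z + 2, so Z = 40.
Z = 40 is zirconium, so the species is Zr-87.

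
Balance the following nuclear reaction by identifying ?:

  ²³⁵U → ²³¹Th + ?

alpha particle

Conserve mass number: 235 = 231 + A, so A = 4.
Conserve atomic number: 92 = 90 + Z, so Z = 2.
A = 4 and Z = 2 is ⁴He — an alpha particle.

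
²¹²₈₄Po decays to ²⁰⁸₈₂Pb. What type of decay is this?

alpha decay

ΔA = 208 − 212 = -4; ΔZ = 82 − 84 = -2.
A drops by 4 and Z drops by 2 — the signature of alpha emission.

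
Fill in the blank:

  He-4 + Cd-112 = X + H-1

In-115

Conserve mass number: 4 + 112 = A + 1, so A = 115.
Conserve atomic number: 2 + 48 = Z + 1, so Z = 49.
Z = 49 is indium, so the species is In-115.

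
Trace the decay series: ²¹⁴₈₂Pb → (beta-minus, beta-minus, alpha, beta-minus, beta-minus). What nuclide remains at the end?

Start: (A, Z) = (214, 82).
After β⁻: (214, 83).
After β⁻: (214, 84).
After α: (210, 82).
After β⁻: (210, 83).
After β⁻: (210, 84).
Z = 84 is polonium.

Po-210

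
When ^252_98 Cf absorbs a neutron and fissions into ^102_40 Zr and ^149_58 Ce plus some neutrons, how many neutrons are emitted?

2

Conserve mass number: 253 = 102 + 149 + k, so k = 253 − 251 = 2.
Check atomic number: 98 = 40 + 58 + 0 = 98. ✓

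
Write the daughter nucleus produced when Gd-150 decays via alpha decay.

Sm-146

Alpha decay: mass number changes by -4, atomic number by -2.
A: 150 − 4 = 146; Z: 64 − 2 = 62.
Z = 62 is samarium, so the daughter is Sm-146.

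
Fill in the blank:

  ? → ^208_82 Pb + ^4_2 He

Po-212

Conserve mass number: A = 208 + 4, so A = 212.
Conserve atomic number: Z = 82 + 2, so Z = 84.
Z = 84 is polonium, so the species is ^212_84 Po.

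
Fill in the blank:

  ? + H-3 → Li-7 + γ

alpha particle

Conserve mass number: A + 3 = 7 + 0, so A = 4.
Conserve atomic number: Z + 1 = 3 + 0, so Z = 2.
A = 4 and Z = 2 is He-4 — an alpha particle.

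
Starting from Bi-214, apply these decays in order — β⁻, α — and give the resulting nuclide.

Start: (A, Z) = (214, 83).
After β⁻: (214, 84).
After α: (210, 82).
Z = 82 is lead.

Pb-210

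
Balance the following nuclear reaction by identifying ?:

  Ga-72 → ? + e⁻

Conserve mass number: 72 = A + 0, so A = 72.
Conserve atomic number: 31 = Z − 1, so Z = 32.
Z = 32 is germanium, so the species is Ge-72.

Ge-72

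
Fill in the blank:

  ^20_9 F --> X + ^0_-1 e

Conserve mass number: 20 = A + 0, so A = 20.
Conserve atomic number: 9 = Z − 1, so Z = 10.
Z = 10 is neon, so the species is ^20_10 Ne.

Ne-20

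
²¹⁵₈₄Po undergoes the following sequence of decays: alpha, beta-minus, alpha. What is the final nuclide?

Start: (A, Z) = (215, 84).
After α: (211, 82).
After β⁻: (211, 83).
After α: (207, 81).
Z = 81 is thallium.

Tl-207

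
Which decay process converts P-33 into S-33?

ΔA = 33 − 33 = 0; ΔZ = 16 − 15 = +1.
A is unchanged and Z rises by 1 — a neutron has become a proton (β⁻ decay).

beta-minus decay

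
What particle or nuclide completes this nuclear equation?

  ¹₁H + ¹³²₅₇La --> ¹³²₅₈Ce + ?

neutron

Conserve mass number: 1 + 132 = 132 + A, so A = 1.
Conserve atomic number: 1 + 57 = 58 + Z, so Z = 0.
A = 1 and Z = 0 is ¹₀n — a neutron.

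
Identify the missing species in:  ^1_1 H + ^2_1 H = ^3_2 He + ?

gamma ray

Conserve mass number: 1 + 2 = 3 + A, so A = 0.
Conserve atomic number: 1 + 1 = 2 + Z, so Z = 0.
A = 0 and Z = 0 is ^0_0 γ — a gamma ray.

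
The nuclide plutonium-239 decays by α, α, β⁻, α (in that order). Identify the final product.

Ac-227

Start: (A, Z) = (239, 94).
After α: (235, 92).
After α: (231, 90).
After β⁻: (231, 91).
After α: (227, 89).
Z = 89 is actinium.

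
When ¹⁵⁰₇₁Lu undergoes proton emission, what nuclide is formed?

Yb-149

Proton emission: mass number changes by -1, atomic number by -1.
A: 150 − 1 = 149; Z: 71 − 1 = 70.
Z = 70 is ytterbium, so the daughter is ¹⁴⁹₇₀Yb.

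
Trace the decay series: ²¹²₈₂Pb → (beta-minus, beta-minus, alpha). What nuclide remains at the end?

Start: (A, Z) = (212, 82).
After β⁻: (212, 83).
After β⁻: (212, 84).
After α: (208, 82).
Z = 82 is lead.

Pb-208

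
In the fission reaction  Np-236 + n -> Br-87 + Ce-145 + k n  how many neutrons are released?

5

Conserve mass number: 237 = 87 + 145 + k, so k = 237 − 232 = 5.
Check atomic number: 93 = 35 + 58 + 0 = 93. ✓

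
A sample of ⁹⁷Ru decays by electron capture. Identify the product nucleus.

Electron capture: mass number changes by +0, atomic number by -1.
A: 97 = 97; Z: 44 − 1 = 43.
Z = 43 is technetium, so the daughter is ⁹⁷Tc.

Tc-97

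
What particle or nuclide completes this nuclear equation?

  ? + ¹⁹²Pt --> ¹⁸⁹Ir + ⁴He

proton

Conserve mass number: A + 192 = 189 + 4, so A = 1.
Conserve atomic number: Z + 78 = 77 + 2, so Z = 1.
A = 1 and Z = 1 is ¹H — a proton.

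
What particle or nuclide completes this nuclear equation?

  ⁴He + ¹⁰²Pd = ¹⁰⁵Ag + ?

proton

Conserve mass number: 4 + 102 = 105 + A, so A = 1.
Conserve atomic number: 2 + 46 = 47 + Z, so Z = 1.
A = 1 and Z = 1 is ¹H — a proton.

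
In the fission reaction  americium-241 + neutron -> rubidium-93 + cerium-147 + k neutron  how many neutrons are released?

Conserve mass number: 242 = 93 + 147 + k, so k = 242 − 240 = 2.
Check atomic number: 95 = 37 + 58 + 0 = 95. ✓

2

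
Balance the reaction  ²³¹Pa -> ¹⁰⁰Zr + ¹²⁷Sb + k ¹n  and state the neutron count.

4

Conserve mass number: 231 = 100 + 127 + k, so k = 231 − 227 = 4.
Check atomic number: 91 = 40 + 51 + 0 = 91. ✓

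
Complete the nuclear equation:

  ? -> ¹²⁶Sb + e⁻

Conserve mass number: A = 126 + 0, so A = 126.
Conserve atomic number: Z = 51 − 1, so Z = 50.
Z = 50 is tin, so the species is ¹²⁶Sn.

Sn-126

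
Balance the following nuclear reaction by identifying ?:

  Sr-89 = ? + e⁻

Y-89

Conserve mass number: 89 = A + 0, so A = 89.
Conserve atomic number: 38 = Z − 1, so Z = 39.
Z = 39 is yttrium, so the species is Y-89.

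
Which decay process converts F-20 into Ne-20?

ΔA = 20 − 20 = 0; ΔZ = 10 − 9 = +1.
A is unchanged and Z rises by 1 — a neutron has become a proton (β⁻ decay).

beta-minus decay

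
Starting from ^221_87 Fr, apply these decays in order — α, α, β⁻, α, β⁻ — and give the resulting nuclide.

Start: (A, Z) = (221, 87).
After α: (217, 85).
After α: (213, 83).
After β⁻: (213, 84).
After α: (209, 82).
After β⁻: (209, 83).
Z = 83 is bismuth.

Bi-209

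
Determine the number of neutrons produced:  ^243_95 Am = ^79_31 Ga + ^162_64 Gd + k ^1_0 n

2

Conserve mass number: 243 = 79 + 162 + k, so k = 243 − 241 = 2.
Check atomic number: 95 = 31 + 64 + 0 = 95. ✓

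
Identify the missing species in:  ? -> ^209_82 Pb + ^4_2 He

Po-213

Conserve mass number: A = 209 + 4, so A = 213.
Conserve atomic number: Z = 82 + 2, so Z = 84.
Z = 84 is polonium, so the species is ^213_84 Po.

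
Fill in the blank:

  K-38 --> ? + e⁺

Conserve mass number: 38 = A + 0, so A = 38.
Conserve atomic number: 19 = Z + 1, so Z = 18.
Z = 18 is argon, so the species is Ar-38.

Ar-38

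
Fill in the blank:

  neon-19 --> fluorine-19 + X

Conserve mass number: 19 = 19 + A, so A = 0.
Conserve atomic number: 10 = 9 + Z, so Z = 1.
A = 0 and Z = 1 is e⁺ — a positron.

positron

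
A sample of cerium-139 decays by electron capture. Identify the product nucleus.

La-139

Electron capture: mass number changes by +0, atomic number by -1.
A: 139 = 139; Z: 58 − 1 = 57.
Z = 57 is lanthanum, so the daughter is lanthanum-139.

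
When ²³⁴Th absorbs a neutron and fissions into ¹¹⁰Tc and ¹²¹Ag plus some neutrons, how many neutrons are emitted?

Conserve mass number: 235 = 110 + 121 + k, so k = 235 − 231 = 4.
Check atomic number: 90 = 43 + 47 + 0 = 90. ✓

4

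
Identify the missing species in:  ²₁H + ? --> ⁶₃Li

alpha particle

Conserve mass number: 2 + A = 6, so A = 4.
Conserve atomic number: 1 + Z = 3, so Z = 2.
A = 4 and Z = 2 is ⁴₂He — an alpha particle.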